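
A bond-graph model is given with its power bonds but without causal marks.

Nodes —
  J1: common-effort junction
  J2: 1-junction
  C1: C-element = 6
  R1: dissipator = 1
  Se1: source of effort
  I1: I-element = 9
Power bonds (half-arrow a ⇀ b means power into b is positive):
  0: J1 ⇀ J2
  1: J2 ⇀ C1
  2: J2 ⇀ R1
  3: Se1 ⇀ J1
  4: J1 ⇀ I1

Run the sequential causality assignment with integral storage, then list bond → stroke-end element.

#0 stroke→J2
#1 stroke→J2
#2 stroke→R1
#3 stroke→J1
#4 stroke→I1

bond 3 →J1  (Se1 (Se) sets effort on bond)
bond 0 →J2  (J1 effort already set via bond 3)
bond 4 →I1  (0-jn J1 has e-setter on 3)
bond 1 →J2  (C1 outputs effort q/C1)
bond 2 →R1  (J2: last free bond brings flow in)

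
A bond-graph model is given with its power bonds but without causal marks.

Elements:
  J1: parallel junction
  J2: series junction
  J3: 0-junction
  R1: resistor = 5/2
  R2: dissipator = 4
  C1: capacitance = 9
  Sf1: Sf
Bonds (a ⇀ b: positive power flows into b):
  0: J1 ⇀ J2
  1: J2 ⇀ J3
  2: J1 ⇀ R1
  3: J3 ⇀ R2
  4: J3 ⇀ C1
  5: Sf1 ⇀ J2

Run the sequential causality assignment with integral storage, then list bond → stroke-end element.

#5 →Sf1  (Sf1: flow source, stroke at near end)
#0 →J2  (common-f at J2 fixed by 5)
#1 →J2  (J2 flow already set via bond 5)
#2 →J1  (J1: last free bond brings effort in)
#4 →J3  (prefer integral on C1)
#3 →R2  (common-e at J3 fixed by 4)

#0 stroke at J2
#1 stroke at J2
#2 stroke at J1
#3 stroke at R2
#4 stroke at J3
#5 stroke at Sf1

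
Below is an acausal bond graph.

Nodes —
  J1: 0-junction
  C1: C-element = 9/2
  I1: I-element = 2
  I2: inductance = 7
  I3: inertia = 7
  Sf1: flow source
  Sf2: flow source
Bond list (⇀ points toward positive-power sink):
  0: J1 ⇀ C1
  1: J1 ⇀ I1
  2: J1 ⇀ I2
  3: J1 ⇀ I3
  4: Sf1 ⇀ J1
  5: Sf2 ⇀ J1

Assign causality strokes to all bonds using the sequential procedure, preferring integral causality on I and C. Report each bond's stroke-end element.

bond 4 →Sf1  (Sf1 (Sf) sets flow on bond)
bond 5 →Sf2  (Sf2 fixes flow; stroke at Sf2)
bond 0 →J1  (C1 outputs effort q/C1)
bond 1 →I1  (0-jn J1 has e-setter on 0)
bond 2 →I2  (J1 effort already set via bond 0)
bond 3 →I3  (J1 effort already set via bond 0)

b0 |J1
b1 |I1
b2 |I2
b3 |I3
b4 |Sf1
b5 |Sf2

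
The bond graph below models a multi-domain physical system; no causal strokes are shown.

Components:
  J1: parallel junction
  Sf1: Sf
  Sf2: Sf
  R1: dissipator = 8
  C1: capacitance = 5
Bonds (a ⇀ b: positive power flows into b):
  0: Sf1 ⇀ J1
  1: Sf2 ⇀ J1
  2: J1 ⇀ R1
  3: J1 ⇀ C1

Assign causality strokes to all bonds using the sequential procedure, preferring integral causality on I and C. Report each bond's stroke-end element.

bond 0 →Sf1
bond 1 →Sf2
bond 2 →R1
bond 3 →J1

b0 stroke→Sf1  (source Sf1 imposes f)
b1 stroke→Sf2  (source Sf2 imposes f)
b3 stroke→J1  (C1 outputs effort q/C1)
b2 stroke→R1  (common-e at J1 fixed by 3)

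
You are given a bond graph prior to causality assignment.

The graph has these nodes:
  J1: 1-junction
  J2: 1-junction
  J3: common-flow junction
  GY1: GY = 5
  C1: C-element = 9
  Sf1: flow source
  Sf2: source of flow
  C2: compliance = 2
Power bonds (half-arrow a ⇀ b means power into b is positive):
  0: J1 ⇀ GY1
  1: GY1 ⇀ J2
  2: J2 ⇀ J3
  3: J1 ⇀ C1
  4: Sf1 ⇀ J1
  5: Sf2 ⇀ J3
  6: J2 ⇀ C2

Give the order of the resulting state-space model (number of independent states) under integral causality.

2  (C1, C2 all integral)

#4 stroke at Sf1  (Sf1 fixes flow; stroke at Sf1)
#5 stroke at Sf2  (Sf2: flow source, stroke at near end)
#0 stroke at J1  (1-jn J1 has f-setter on 4)
#3 stroke at J1  (J1 flow already set via bond 4)
#2 stroke at J3  (common-f at J3 fixed by 5)
#1 stroke at J2  (GY1: gyrator matches bond 0)
#6 stroke at J2  (common-f at J2 fixed by 2)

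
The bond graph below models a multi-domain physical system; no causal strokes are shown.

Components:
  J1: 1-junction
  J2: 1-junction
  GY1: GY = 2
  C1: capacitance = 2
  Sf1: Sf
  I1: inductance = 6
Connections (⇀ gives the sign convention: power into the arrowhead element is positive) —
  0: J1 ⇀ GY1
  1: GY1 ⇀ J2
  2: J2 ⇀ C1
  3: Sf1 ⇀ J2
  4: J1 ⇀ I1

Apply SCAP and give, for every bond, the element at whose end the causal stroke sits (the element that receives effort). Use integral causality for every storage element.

b3 stroke at Sf1  (source Sf1 imposes f)
b1 stroke at J2  (J2: bond 3 brought flow, rest push out)
b2 stroke at J2  (common-f at J2 fixed by 3)
b0 stroke at J1  (GY1 both-in/both-out from 1)
b4 stroke at I1  (only one flow-in slot at J1)

β0 |J1
β1 |J2
β2 |J2
β3 |Sf1
β4 |I1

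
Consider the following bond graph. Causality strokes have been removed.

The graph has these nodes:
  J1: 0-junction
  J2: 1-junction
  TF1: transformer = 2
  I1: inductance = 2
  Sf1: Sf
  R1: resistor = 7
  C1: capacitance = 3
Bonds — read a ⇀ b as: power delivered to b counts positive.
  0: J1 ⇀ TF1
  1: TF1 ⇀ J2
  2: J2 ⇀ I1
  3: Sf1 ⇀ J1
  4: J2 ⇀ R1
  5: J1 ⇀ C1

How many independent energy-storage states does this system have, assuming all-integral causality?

2  (C1, I1 all integral)

bond 3 →Sf1  (Sf1 (Sf) sets flow on bond)
bond 2 →I1  (prefer integral on I1)
bond 1 →J2  (1-jn J2 has f-setter on 2)
bond 4 →J2  (common-f at J2 fixed by 2)
bond 0 →TF1  (TF TF1: opposite of bond 1)
bond 5 →J1  (only one effort-in slot at J1)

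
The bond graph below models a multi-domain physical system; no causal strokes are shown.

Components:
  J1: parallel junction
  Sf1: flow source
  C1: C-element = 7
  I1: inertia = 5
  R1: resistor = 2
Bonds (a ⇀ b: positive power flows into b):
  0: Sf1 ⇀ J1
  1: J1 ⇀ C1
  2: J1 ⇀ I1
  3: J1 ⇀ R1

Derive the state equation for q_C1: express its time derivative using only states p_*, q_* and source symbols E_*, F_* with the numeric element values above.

dq_C1/dt = F_Sf1 - p_I1/5 - q_C1/14

bond 0 stroke→Sf1  (source Sf1 imposes f)
bond 1 stroke→J1  (C1 outputs effort q/C1)
bond 2 stroke→I1  (0-jn J1 has e-setter on 1)
bond 3 stroke→R1  (J1 effort already set via bond 1)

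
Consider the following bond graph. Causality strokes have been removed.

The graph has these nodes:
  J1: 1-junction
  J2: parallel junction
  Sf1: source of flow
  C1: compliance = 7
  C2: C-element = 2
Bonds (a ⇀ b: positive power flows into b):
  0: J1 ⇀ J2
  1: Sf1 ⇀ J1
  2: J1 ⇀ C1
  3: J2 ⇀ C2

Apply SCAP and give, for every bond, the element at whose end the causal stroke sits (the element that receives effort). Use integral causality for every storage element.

β1 stroke at Sf1  (source Sf1 imposes f)
β0 stroke at J1  (J1: bond 1 brought flow, rest push out)
β2 stroke at J1  (1-jn J1 has f-setter on 1)
β3 stroke at J2  (closing 0-jn rule on J2)

b0 →J1
b1 →Sf1
b2 →J1
b3 →J2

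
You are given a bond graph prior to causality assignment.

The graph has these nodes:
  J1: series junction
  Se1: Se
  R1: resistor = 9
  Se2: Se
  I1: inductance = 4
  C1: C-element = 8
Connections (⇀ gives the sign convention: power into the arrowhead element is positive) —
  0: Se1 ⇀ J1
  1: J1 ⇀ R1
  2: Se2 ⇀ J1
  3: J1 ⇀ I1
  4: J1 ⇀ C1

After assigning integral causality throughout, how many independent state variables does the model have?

bond 0 →J1  (Se1 (Se) sets effort on bond)
bond 2 →J1  (Se2 (Se) sets effort on bond)
bond 3 →I1  (I1 outputs flow p/I1)
bond 1 →J1  (1-jn J1 has f-setter on 3)
bond 4 →J1  (1-jn J1 has f-setter on 3)

2  (C1, I1 all integral)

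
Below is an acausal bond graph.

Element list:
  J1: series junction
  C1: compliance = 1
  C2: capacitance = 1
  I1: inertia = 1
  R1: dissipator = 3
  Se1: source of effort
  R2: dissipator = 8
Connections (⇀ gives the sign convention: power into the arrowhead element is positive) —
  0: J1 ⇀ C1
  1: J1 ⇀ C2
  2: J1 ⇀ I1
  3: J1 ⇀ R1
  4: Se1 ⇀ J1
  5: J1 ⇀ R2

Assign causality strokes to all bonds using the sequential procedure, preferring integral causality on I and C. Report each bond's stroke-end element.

bond 0 |J1
bond 1 |J1
bond 2 |I1
bond 3 |J1
bond 4 |J1
bond 5 |J1

bond 4 |J1  (Se1 fixes effort; stroke away)
bond 0 |J1  (C1: C, integral causality)
bond 1 |J1  (C2: C, integral causality)
bond 2 |I1  (prefer integral on I1)
bond 3 |J1  (common-f at J1 fixed by 2)
bond 5 |J1  (J1: bond 2 brought flow, rest push out)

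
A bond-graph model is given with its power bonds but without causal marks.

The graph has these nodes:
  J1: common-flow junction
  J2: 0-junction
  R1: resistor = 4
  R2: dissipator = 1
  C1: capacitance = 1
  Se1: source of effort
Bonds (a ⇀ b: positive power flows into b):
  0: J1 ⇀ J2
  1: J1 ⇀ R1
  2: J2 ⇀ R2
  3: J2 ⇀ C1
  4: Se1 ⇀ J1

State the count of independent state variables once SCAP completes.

1  (C1 all integral)

#4 |J1  (source Se1 imposes e)
#3 |J2  (C1: C, integral causality)
#0 |J1  (common-e at J2 fixed by 3)
#2 |R2  (J2: bond 3 brought effort, rest push out)
#1 |R1  (J1 needs exactly one f-in)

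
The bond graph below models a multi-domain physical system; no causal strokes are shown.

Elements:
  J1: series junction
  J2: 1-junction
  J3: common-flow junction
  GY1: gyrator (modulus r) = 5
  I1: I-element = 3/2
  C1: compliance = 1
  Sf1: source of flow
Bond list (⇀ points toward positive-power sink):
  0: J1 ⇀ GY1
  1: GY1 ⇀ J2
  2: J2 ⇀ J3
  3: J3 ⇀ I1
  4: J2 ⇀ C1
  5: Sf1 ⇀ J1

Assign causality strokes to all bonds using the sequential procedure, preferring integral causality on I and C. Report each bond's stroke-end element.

β5 stroke at Sf1  (Sf1 (Sf) sets flow on bond)
β0 stroke at J1  (J1: bond 5 brought flow, rest push out)
β1 stroke at J2  (GY GY1: same side as bond 0)
β3 stroke at I1  (I1 integral (f out))
β2 stroke at J3  (common-f at J3 fixed by 3)
β4 stroke at J2  (J2: bond 2 brought flow, rest push out)

β0 stroke at J1
β1 stroke at J2
β2 stroke at J3
β3 stroke at I1
β4 stroke at J2
β5 stroke at Sf1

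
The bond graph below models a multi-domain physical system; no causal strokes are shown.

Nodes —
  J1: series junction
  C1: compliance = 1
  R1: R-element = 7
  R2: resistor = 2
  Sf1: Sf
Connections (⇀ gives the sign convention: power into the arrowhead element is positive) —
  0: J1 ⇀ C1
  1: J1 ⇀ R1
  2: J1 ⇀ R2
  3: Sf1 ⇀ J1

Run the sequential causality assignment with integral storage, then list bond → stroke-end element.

#0 →J1
#1 →J1
#2 →J1
#3 →Sf1

bond 3 stroke→Sf1  (Sf1 fixes flow; stroke at Sf1)
bond 0 stroke→J1  (1-jn J1 has f-setter on 3)
bond 1 stroke→J1  (1-jn J1 has f-setter on 3)
bond 2 stroke→J1  (1-jn J1 has f-setter on 3)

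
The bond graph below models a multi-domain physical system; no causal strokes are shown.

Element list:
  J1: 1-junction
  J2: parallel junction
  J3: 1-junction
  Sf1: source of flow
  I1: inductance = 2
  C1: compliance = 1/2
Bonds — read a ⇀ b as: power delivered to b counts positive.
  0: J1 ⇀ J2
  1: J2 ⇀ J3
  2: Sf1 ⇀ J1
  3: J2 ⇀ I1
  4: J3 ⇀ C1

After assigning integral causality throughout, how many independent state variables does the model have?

bond 2 stroke at Sf1  (Sf1 fixes flow; stroke at Sf1)
bond 0 stroke at J1  (common-f at J1 fixed by 2)
bond 3 stroke at I1  (I1 integral (f out))
bond 1 stroke at J2  (J2: last free bond brings effort in)
bond 4 stroke at J3  (J3 flow already set via bond 1)

2  (C1, I1 all integral)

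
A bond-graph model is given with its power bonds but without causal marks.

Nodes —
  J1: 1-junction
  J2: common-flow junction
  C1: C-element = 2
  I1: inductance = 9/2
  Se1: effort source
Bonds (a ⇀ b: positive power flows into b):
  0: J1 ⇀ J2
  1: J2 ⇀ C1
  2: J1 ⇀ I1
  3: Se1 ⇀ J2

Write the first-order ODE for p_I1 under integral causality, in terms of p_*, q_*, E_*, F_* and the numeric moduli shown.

dp_I1/dt = E_Se1 - q_C1/2

b3 |J2  (Se1 (Se) sets effort on bond)
b1 |J2  (C1 outputs effort q/C1)
b0 |J1  (J2 needs exactly one f-in)
b2 |I1  (closing 1-jn rule on J1)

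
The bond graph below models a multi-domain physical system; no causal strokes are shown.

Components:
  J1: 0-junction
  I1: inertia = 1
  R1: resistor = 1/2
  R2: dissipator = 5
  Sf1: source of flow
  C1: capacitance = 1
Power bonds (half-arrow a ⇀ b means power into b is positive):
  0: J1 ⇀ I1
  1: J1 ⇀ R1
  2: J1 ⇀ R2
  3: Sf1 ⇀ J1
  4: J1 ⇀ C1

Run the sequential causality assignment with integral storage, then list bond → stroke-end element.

bond 0 →I1
bond 1 →R1
bond 2 →R2
bond 3 →Sf1
bond 4 →J1

#3 |Sf1  (Sf1: flow source, stroke at near end)
#0 |I1  (prefer integral on I1)
#4 |J1  (C1 outputs effort q/C1)
#1 |R1  (0-jn J1 has e-setter on 4)
#2 |R2  (0-jn J1 has e-setter on 4)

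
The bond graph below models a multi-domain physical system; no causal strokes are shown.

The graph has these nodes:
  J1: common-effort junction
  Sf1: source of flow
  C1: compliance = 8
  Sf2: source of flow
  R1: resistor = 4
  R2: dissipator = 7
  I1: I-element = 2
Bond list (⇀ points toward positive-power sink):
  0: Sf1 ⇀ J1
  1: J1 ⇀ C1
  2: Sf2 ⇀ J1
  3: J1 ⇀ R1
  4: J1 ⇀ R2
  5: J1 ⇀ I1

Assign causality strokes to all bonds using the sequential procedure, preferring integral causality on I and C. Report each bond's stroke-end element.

bond 0 |Sf1
bond 1 |J1
bond 2 |Sf2
bond 3 |R1
bond 4 |R2
bond 5 |I1

bond 0 |Sf1  (source Sf1 imposes f)
bond 2 |Sf2  (Sf2 fixes flow; stroke at Sf2)
bond 1 |J1  (C1 outputs effort q/C1)
bond 3 |R1  (0-jn J1 has e-setter on 1)
bond 4 |R2  (0-jn J1 has e-setter on 1)
bond 5 |I1  (J1 effort already set via bond 1)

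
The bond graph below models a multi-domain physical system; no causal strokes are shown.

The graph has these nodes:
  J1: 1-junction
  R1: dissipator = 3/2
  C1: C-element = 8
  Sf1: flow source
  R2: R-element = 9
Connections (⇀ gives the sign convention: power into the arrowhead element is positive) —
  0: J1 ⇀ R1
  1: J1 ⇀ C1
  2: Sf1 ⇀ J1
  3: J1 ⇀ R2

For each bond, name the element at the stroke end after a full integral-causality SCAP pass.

bond 0 |J1
bond 1 |J1
bond 2 |Sf1
bond 3 |J1

bond 2 →Sf1  (Sf1 (Sf) sets flow on bond)
bond 0 →J1  (common-f at J1 fixed by 2)
bond 1 →J1  (1-jn J1 has f-setter on 2)
bond 3 →J1  (J1: bond 2 brought flow, rest push out)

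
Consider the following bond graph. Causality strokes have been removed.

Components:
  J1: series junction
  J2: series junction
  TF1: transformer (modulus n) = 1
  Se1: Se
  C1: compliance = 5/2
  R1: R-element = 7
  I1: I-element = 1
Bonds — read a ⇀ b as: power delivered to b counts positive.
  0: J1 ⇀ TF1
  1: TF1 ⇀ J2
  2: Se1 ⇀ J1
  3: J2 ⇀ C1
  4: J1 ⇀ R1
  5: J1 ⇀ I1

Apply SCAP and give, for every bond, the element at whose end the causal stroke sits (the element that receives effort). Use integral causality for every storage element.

β2 |J1  (Se1 (Se) sets effort on bond)
β3 |J2  (C1 integral (e out))
β1 |TF1  (closing 1-jn rule on J2)
β0 |J1  (through TF1, causality passes straight; one stroke at TF1)
β5 |I1  (prefer integral on I1)
β4 |J1  (J1 flow already set via bond 5)

bond 0 stroke→J1
bond 1 stroke→TF1
bond 2 stroke→J1
bond 3 stroke→J2
bond 4 stroke→J1
bond 5 stroke→I1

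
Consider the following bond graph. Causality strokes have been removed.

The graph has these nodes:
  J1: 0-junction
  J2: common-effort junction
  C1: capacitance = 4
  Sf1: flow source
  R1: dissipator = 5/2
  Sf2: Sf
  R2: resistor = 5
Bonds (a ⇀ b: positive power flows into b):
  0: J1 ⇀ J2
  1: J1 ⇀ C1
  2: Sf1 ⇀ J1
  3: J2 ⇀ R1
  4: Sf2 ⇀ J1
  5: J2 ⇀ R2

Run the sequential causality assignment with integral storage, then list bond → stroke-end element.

#2 |Sf1  (Sf1 (Sf) sets flow on bond)
#4 |Sf2  (Sf2: flow source, stroke at near end)
#1 |J1  (prefer integral on C1)
#0 |J2  (common-e at J1 fixed by 1)
#3 |R1  (0-jn J2 has e-setter on 0)
#5 |R2  (J2 effort already set via bond 0)

β0 stroke at J2
β1 stroke at J1
β2 stroke at Sf1
β3 stroke at R1
β4 stroke at Sf2
β5 stroke at R2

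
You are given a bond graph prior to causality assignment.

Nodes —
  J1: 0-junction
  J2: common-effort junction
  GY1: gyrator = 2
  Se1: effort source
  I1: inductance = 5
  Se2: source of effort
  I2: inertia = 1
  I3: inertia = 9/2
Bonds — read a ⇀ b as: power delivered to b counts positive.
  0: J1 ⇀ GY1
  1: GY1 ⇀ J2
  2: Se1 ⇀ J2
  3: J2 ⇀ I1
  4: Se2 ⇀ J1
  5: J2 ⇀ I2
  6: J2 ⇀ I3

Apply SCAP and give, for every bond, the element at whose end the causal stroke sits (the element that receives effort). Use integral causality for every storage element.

β0 →GY1
β1 →GY1
β2 →J2
β3 →I1
β4 →J1
β5 →I2
β6 →I3

#2 stroke at J2  (source Se1 imposes e)
#4 stroke at J1  (Se2 (Se) sets effort on bond)
#0 stroke at GY1  (J1: bond 4 brought effort, rest push out)
#1 stroke at GY1  (J2 effort already set via bond 2)
#3 stroke at I1  (J2 effort already set via bond 2)
#5 stroke at I2  (common-e at J2 fixed by 2)
#6 stroke at I3  (0-jn J2 has e-setter on 2)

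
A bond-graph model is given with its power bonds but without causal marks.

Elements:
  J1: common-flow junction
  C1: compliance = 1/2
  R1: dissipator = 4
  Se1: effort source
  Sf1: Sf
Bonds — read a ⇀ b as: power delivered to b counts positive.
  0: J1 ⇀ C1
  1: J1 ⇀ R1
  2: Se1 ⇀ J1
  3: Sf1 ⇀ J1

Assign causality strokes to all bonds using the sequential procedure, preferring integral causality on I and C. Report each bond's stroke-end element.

b0 →J1
b1 →J1
b2 →J1
b3 →Sf1

bond 2 stroke→J1  (Se1: effort source, stroke at far end)
bond 3 stroke→Sf1  (Sf1 (Sf) sets flow on bond)
bond 0 stroke→J1  (J1: bond 3 brought flow, rest push out)
bond 1 stroke→J1  (common-f at J1 fixed by 3)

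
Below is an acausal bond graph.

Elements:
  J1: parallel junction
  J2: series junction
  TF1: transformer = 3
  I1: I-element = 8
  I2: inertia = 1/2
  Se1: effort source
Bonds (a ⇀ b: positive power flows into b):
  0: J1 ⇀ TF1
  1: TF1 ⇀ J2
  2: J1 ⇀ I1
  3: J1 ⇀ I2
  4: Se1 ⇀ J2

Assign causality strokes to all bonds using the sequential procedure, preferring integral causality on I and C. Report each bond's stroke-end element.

#0 |J1
#1 |TF1
#2 |I1
#3 |I2
#4 |J2

#4 stroke at J2  (source Se1 imposes e)
#1 stroke at TF1  (closing 1-jn rule on J2)
#0 stroke at J1  (TF1 one-in-one-out from 1)
#2 stroke at I1  (J1 effort already set via bond 0)
#3 stroke at I2  (J1 effort already set via bond 0)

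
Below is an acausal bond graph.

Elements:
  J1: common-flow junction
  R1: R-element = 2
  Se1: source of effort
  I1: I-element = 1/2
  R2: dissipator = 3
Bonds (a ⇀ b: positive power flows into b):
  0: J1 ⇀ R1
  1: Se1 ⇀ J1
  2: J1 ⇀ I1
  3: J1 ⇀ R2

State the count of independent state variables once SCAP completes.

b1 |J1  (Se1 fixes effort; stroke away)
b2 |I1  (I1 integral (f out))
b0 |J1  (1-jn J1 has f-setter on 2)
b3 |J1  (J1 flow already set via bond 2)

1  (I1 all integral)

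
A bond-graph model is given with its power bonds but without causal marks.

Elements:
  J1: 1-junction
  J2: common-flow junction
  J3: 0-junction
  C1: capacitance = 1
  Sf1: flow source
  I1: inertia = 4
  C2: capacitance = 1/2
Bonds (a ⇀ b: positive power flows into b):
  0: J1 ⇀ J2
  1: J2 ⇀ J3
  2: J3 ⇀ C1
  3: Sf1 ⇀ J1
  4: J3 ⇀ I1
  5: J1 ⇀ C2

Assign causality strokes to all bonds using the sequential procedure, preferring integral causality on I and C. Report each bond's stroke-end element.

β0 stroke→J1
β1 stroke→J2
β2 stroke→J3
β3 stroke→Sf1
β4 stroke→I1
β5 stroke→J1

#3 stroke→Sf1  (Sf1 fixes flow; stroke at Sf1)
#0 stroke→J1  (J1: bond 3 brought flow, rest push out)
#5 stroke→J1  (1-jn J1 has f-setter on 3)
#1 stroke→J2  (J2: bond 0 brought flow, rest push out)
#2 stroke→J3  (C1: C, integral causality)
#4 stroke→I1  (0-jn J3 has e-setter on 2)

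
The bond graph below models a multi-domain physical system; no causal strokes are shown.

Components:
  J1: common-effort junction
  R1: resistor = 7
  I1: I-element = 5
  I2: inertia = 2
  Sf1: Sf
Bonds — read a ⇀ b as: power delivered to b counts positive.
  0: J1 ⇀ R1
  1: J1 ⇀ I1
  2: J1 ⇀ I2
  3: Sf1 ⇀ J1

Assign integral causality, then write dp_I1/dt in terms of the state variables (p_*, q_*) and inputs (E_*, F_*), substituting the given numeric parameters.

dp_I1/dt = 7*F_Sf1 - 7*p_I1/5 - 7*p_I2/2

bond 3 stroke at Sf1  (source Sf1 imposes f)
bond 1 stroke at I1  (I1 integral (f out))
bond 2 stroke at I2  (I2: I, integral causality)
bond 0 stroke at J1  (only one effort-in slot at J1)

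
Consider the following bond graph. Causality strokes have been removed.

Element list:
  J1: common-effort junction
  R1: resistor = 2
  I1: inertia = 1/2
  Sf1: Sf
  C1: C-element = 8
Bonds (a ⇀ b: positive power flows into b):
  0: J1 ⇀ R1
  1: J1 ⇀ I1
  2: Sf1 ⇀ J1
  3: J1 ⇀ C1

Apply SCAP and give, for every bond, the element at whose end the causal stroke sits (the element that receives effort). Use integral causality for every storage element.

#2 |Sf1  (Sf1: flow source, stroke at near end)
#1 |I1  (I1 integral (f out))
#3 |J1  (C1: C, integral causality)
#0 |R1  (common-e at J1 fixed by 3)

bond 0 stroke at R1
bond 1 stroke at I1
bond 2 stroke at Sf1
bond 3 stroke at J1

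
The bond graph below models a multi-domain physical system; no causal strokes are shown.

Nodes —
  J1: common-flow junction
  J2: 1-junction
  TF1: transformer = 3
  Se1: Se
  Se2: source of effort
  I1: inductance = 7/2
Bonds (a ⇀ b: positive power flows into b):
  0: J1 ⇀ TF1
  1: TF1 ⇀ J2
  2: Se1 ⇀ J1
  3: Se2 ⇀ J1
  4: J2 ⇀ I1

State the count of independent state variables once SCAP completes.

bond 2 stroke at J1  (Se1 fixes effort; stroke away)
bond 3 stroke at J1  (Se2: effort source, stroke at far end)
bond 0 stroke at TF1  (J1: last free bond brings flow in)
bond 1 stroke at J2  (TF TF1: opposite of bond 0)
bond 4 stroke at I1  (closing 1-jn rule on J2)

1  (I1 all integral)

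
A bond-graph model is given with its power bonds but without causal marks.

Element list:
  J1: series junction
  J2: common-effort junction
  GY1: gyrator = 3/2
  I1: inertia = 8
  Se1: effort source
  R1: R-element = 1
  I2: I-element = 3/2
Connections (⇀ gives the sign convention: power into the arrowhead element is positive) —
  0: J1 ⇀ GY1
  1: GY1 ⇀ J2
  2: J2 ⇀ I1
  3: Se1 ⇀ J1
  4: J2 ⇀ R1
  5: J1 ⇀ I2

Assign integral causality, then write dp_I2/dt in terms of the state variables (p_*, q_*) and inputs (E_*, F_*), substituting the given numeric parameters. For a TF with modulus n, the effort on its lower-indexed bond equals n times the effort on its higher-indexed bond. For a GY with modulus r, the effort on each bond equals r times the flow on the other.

dp_I2/dt = E_Se1 - 3*p_I1/16 - 3*p_I2/2

bond 3 |J1  (Se1: effort source, stroke at far end)
bond 2 |I1  (prefer integral on I1)
bond 5 |I2  (I2 outputs flow p/I2)
bond 0 |J1  (1-jn J1 has f-setter on 5)
bond 1 |J2  (GY1: gyrator matches bond 0)
bond 4 |R1  (J2 effort already set via bond 1)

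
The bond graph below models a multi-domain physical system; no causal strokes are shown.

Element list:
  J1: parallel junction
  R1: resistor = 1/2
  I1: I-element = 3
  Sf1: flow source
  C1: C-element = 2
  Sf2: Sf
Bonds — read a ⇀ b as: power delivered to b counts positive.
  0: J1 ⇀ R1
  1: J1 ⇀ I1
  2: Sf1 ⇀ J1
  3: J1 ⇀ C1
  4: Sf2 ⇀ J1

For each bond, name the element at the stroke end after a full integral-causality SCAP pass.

bond 2 stroke→Sf1  (source Sf1 imposes f)
bond 4 stroke→Sf2  (Sf2 (Sf) sets flow on bond)
bond 1 stroke→I1  (I1 integral (f out))
bond 3 stroke→J1  (C1 outputs effort q/C1)
bond 0 stroke→R1  (J1 effort already set via bond 3)

b0 stroke→R1
b1 stroke→I1
b2 stroke→Sf1
b3 stroke→J1
b4 stroke→Sf2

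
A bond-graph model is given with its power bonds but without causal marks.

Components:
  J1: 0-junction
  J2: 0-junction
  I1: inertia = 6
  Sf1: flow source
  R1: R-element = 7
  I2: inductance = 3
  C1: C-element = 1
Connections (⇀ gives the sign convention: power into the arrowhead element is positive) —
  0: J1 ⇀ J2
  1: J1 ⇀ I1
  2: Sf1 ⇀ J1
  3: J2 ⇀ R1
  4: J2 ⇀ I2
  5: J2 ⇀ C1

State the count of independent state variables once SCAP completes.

3  (C1, I1, I2 all integral)

b2 →Sf1  (Sf1 fixes flow; stroke at Sf1)
b1 →I1  (I1: I, integral causality)
b0 →J1  (only one effort-in slot at J1)
b4 →I2  (I2: I, integral causality)
b5 →J2  (C1 integral (e out))
b3 →R1  (common-e at J2 fixed by 5)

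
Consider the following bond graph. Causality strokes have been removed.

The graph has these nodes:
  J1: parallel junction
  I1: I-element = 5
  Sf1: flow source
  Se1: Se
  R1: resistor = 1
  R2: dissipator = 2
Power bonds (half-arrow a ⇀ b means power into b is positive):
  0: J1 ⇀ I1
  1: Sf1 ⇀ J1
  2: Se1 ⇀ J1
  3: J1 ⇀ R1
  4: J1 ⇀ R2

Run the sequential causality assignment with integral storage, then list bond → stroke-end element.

#1 →Sf1  (Sf1 (Sf) sets flow on bond)
#2 →J1  (Se1 (Se) sets effort on bond)
#0 →I1  (0-jn J1 has e-setter on 2)
#3 →R1  (common-e at J1 fixed by 2)
#4 →R2  (0-jn J1 has e-setter on 2)

b0 →I1
b1 →Sf1
b2 →J1
b3 →R1
b4 →R2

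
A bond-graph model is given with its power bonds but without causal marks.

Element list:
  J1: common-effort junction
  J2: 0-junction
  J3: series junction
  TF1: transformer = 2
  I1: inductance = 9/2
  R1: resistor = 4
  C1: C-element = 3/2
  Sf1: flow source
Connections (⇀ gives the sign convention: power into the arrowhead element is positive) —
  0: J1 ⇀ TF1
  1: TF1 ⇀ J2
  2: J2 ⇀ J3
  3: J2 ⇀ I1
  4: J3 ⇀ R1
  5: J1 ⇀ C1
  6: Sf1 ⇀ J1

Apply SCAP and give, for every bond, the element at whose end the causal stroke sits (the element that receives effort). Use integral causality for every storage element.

#0 stroke at TF1
#1 stroke at J2
#2 stroke at J3
#3 stroke at I1
#4 stroke at R1
#5 stroke at J1
#6 stroke at Sf1

β6 →Sf1  (Sf1 fixes flow; stroke at Sf1)
β3 →I1  (I1 outputs flow p/I1)
β5 →J1  (prefer integral on C1)
β0 →TF1  (J1: bond 5 brought effort, rest push out)
β1 →J2  (TF TF1: opposite of bond 0)
β2 →J3  (J2 effort already set via bond 1)
β4 →R1  (closing 1-jn rule on J3)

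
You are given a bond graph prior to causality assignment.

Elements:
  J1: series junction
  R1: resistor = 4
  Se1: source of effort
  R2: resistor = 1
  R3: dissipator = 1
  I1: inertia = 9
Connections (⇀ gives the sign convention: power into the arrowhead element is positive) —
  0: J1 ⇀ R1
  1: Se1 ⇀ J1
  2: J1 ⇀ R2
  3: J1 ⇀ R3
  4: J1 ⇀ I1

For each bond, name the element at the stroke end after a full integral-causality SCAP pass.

b1 stroke→J1  (Se1: effort source, stroke at far end)
b4 stroke→I1  (I1: I, integral causality)
b0 stroke→J1  (common-f at J1 fixed by 4)
b2 stroke→J1  (common-f at J1 fixed by 4)
b3 stroke→J1  (J1: bond 4 brought flow, rest push out)

bond 0 stroke→J1
bond 1 stroke→J1
bond 2 stroke→J1
bond 3 stroke→J1
bond 4 stroke→I1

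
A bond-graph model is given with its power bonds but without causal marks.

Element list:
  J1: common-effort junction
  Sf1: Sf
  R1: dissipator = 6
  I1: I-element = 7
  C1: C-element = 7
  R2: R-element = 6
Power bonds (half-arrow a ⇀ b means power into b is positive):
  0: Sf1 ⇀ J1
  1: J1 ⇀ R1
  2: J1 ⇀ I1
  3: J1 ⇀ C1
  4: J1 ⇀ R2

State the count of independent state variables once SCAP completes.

#0 →Sf1  (Sf1 fixes flow; stroke at Sf1)
#2 →I1  (I1 integral (f out))
#3 →J1  (C1: C, integral causality)
#1 →R1  (J1 effort already set via bond 3)
#4 →R2  (common-e at J1 fixed by 3)

2  (C1, I1 all integral)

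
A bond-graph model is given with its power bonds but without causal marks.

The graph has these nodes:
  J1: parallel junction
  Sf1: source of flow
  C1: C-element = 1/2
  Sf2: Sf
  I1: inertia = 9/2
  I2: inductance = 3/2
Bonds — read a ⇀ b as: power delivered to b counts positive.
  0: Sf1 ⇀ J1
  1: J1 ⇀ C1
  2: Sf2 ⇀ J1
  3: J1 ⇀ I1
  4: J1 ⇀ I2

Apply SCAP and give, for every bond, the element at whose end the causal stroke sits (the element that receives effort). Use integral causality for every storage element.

#0 |Sf1
#1 |J1
#2 |Sf2
#3 |I1
#4 |I2

#0 →Sf1  (source Sf1 imposes f)
#2 →Sf2  (Sf2 fixes flow; stroke at Sf2)
#1 →J1  (C1 integral (e out))
#3 →I1  (J1 effort already set via bond 1)
#4 →I2  (common-e at J1 fixed by 1)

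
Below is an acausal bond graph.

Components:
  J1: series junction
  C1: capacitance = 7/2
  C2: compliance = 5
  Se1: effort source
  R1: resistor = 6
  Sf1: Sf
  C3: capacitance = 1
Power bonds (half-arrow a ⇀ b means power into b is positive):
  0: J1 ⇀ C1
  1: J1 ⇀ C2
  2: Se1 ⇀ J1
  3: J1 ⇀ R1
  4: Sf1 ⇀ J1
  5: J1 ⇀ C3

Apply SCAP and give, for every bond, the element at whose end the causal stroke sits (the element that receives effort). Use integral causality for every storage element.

#2 |J1  (Se1 fixes effort; stroke away)
#4 |Sf1  (Sf1 (Sf) sets flow on bond)
#0 |J1  (J1 flow already set via bond 4)
#1 |J1  (J1 flow already set via bond 4)
#3 |J1  (common-f at J1 fixed by 4)
#5 |J1  (common-f at J1 fixed by 4)

b0 →J1
b1 →J1
b2 →J1
b3 →J1
b4 →Sf1
b5 →J1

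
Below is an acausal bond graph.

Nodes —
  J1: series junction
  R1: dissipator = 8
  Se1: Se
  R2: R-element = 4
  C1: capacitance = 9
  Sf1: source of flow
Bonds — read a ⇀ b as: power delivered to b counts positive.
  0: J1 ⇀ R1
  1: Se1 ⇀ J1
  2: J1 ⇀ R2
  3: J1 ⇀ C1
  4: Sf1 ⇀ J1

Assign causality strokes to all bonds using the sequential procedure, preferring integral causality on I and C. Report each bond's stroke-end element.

β1 stroke→J1  (Se1: effort source, stroke at far end)
β4 stroke→Sf1  (Sf1 fixes flow; stroke at Sf1)
β0 stroke→J1  (J1: bond 4 brought flow, rest push out)
β2 stroke→J1  (J1 flow already set via bond 4)
β3 stroke→J1  (J1 flow already set via bond 4)

β0 |J1
β1 |J1
β2 |J1
β3 |J1
β4 |Sf1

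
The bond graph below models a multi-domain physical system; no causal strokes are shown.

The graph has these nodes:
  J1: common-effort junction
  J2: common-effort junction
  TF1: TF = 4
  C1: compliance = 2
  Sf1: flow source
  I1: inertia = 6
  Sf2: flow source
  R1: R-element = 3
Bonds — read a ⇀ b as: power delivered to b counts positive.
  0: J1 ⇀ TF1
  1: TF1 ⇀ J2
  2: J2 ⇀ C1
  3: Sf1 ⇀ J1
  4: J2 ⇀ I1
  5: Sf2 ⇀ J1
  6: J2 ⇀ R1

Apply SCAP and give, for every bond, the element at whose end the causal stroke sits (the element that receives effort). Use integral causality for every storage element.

β0 stroke at J1
β1 stroke at TF1
β2 stroke at J2
β3 stroke at Sf1
β4 stroke at I1
β5 stroke at Sf2
β6 stroke at R1

β3 |Sf1  (Sf1: flow source, stroke at near end)
β5 |Sf2  (source Sf2 imposes f)
β0 |J1  (J1 needs exactly one e-in)
β1 |TF1  (TF1 one-in-one-out from 0)
β2 |J2  (C1 outputs effort q/C1)
β4 |I1  (J2: bond 2 brought effort, rest push out)
β6 |R1  (0-jn J2 has e-setter on 2)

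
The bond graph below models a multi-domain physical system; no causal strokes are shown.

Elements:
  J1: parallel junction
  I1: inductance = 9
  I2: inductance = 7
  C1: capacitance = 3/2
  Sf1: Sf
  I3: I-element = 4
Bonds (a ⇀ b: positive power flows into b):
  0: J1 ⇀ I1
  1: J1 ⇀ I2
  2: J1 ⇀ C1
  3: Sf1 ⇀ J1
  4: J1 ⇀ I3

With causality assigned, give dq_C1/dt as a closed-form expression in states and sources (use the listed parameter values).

β3 stroke→Sf1  (Sf1 (Sf) sets flow on bond)
β0 stroke→I1  (I1 integral (f out))
β1 stroke→I2  (I2 outputs flow p/I2)
β2 stroke→J1  (C1: C, integral causality)
β4 stroke→I3  (J1: bond 2 brought effort, rest push out)

dq_C1/dt = F_Sf1 - p_I1/9 - p_I2/7 - p_I3/4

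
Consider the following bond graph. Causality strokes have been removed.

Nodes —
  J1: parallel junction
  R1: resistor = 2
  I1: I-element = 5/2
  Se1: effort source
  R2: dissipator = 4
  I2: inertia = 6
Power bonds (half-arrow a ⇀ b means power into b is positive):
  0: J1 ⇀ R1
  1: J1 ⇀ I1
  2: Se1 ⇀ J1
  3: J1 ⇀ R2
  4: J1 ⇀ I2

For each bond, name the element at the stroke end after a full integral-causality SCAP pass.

#0 |R1
#1 |I1
#2 |J1
#3 |R2
#4 |I2

β2 stroke→J1  (source Se1 imposes e)
β0 stroke→R1  (0-jn J1 has e-setter on 2)
β1 stroke→I1  (J1: bond 2 brought effort, rest push out)
β3 stroke→R2  (common-e at J1 fixed by 2)
β4 stroke→I2  (0-jn J1 has e-setter on 2)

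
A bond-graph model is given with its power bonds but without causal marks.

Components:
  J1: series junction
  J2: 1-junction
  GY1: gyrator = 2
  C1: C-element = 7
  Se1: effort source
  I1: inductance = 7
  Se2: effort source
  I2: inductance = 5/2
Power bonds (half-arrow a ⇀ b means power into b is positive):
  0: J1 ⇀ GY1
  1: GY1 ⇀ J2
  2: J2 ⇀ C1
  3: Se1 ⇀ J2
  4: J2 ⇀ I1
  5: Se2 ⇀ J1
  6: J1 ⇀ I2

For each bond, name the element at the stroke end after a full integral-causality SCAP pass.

b0 stroke at J1
b1 stroke at J2
b2 stroke at J2
b3 stroke at J2
b4 stroke at I1
b5 stroke at J1
b6 stroke at I2

bond 3 |J2  (Se1 fixes effort; stroke away)
bond 5 |J1  (Se2 fixes effort; stroke away)
bond 2 |J2  (C1 integral (e out))
bond 4 |I1  (I1: I, integral causality)
bond 1 |J2  (J2 flow already set via bond 4)
bond 0 |J1  (GY GY1: same side as bond 1)
bond 6 |I2  (J1 needs exactly one f-in)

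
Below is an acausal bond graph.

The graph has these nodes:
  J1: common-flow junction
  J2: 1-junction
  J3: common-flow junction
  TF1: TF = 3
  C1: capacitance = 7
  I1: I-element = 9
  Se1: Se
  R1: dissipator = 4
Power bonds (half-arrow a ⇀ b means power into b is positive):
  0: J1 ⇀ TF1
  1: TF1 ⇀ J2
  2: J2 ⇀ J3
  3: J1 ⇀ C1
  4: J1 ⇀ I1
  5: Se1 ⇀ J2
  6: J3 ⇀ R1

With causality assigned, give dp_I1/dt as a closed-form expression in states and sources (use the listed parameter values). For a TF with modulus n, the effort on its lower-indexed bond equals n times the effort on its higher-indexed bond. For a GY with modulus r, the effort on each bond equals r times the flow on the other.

#5 |J2  (Se1: effort source, stroke at far end)
#3 |J1  (C1: C, integral causality)
#4 |I1  (prefer integral on I1)
#0 |J1  (J1: bond 4 brought flow, rest push out)
#1 |TF1  (TF1: transformer flips bond 0)
#2 |J2  (1-jn J2 has f-setter on 1)
#6 |J3  (1-jn J3 has f-setter on 2)

dp_I1/dt = 3*E_Se1 - 4*p_I1 - q_C1/7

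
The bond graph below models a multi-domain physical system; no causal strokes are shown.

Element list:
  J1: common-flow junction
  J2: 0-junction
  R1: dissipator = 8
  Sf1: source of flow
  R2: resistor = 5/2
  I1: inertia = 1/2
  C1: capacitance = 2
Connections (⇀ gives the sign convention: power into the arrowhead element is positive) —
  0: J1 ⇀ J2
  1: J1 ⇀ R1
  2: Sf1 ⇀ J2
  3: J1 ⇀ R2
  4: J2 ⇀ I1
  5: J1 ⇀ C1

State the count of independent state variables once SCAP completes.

2  (C1, I1 all integral)

#2 stroke→Sf1  (Sf1 fixes flow; stroke at Sf1)
#4 stroke→I1  (I1 outputs flow p/I1)
#0 stroke→J2  (closing 0-jn rule on J2)
#1 stroke→J1  (1-jn J1 has f-setter on 0)
#3 stroke→J1  (common-f at J1 fixed by 0)
#5 stroke→J1  (1-jn J1 has f-setter on 0)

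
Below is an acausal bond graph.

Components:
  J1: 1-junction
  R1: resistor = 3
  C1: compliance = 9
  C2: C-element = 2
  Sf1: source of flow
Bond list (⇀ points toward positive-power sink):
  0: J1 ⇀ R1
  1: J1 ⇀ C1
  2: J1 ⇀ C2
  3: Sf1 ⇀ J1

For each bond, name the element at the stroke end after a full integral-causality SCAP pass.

b3 stroke→Sf1  (source Sf1 imposes f)
b0 stroke→J1  (J1 flow already set via bond 3)
b1 stroke→J1  (J1: bond 3 brought flow, rest push out)
b2 stroke→J1  (J1: bond 3 brought flow, rest push out)

#0 stroke→J1
#1 stroke→J1
#2 stroke→J1
#3 stroke→Sf1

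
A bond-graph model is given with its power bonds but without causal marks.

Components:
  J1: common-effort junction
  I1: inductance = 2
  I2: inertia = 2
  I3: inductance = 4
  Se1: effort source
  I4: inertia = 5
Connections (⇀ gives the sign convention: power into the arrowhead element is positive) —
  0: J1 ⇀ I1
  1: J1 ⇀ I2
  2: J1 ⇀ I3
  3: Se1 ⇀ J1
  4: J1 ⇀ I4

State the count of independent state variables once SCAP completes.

4  (I1, I2, I3, I4 all integral)

bond 3 stroke→J1  (source Se1 imposes e)
bond 0 stroke→I1  (J1: bond 3 brought effort, rest push out)
bond 1 stroke→I2  (J1: bond 3 brought effort, rest push out)
bond 2 stroke→I3  (J1: bond 3 brought effort, rest push out)
bond 4 stroke→I4  (0-jn J1 has e-setter on 3)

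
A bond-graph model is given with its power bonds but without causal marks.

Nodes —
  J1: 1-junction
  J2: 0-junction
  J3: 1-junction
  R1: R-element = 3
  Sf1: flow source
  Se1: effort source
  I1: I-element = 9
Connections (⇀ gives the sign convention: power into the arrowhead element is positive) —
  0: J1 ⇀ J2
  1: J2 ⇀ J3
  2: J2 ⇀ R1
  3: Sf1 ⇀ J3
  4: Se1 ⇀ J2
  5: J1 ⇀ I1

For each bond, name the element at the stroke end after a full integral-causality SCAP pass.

b0 →J1
b1 →J3
b2 →R1
b3 →Sf1
b4 →J2
b5 →I1

#3 |Sf1  (source Sf1 imposes f)
#4 |J2  (source Se1 imposes e)
#0 |J1  (J2: bond 4 brought effort, rest push out)
#1 |J3  (J2: bond 4 brought effort, rest push out)
#2 |R1  (J2 effort already set via bond 4)
#5 |I1  (only one flow-in slot at J1)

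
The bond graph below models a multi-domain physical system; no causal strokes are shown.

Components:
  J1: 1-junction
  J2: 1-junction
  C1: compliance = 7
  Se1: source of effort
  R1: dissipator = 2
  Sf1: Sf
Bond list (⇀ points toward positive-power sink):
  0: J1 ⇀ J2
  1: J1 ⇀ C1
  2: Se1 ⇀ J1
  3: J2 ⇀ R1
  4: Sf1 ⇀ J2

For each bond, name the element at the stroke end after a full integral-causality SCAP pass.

bond 0 stroke at J2
bond 1 stroke at J1
bond 2 stroke at J1
bond 3 stroke at J2
bond 4 stroke at Sf1

b2 |J1  (Se1 fixes effort; stroke away)
b4 |Sf1  (Sf1 (Sf) sets flow on bond)
b0 |J2  (1-jn J2 has f-setter on 4)
b3 |J2  (J2 flow already set via bond 4)
b1 |J1  (J1: bond 0 brought flow, rest push out)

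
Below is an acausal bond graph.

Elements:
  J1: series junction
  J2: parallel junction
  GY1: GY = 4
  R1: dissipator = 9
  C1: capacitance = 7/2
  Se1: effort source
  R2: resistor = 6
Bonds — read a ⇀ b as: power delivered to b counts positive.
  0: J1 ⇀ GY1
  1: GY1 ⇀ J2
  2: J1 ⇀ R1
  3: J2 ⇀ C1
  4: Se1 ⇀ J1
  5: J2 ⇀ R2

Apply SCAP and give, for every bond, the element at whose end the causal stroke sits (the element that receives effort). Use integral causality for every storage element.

bond 4 |J1  (Se1 (Se) sets effort on bond)
bond 3 |J2  (prefer integral on C1)
bond 1 |GY1  (common-e at J2 fixed by 3)
bond 5 |R2  (common-e at J2 fixed by 3)
bond 0 |GY1  (GY GY1: same side as bond 1)
bond 2 |J1  (J1: bond 0 brought flow, rest push out)

bond 0 stroke at GY1
bond 1 stroke at GY1
bond 2 stroke at J1
bond 3 stroke at J2
bond 4 stroke at J1
bond 5 stroke at R2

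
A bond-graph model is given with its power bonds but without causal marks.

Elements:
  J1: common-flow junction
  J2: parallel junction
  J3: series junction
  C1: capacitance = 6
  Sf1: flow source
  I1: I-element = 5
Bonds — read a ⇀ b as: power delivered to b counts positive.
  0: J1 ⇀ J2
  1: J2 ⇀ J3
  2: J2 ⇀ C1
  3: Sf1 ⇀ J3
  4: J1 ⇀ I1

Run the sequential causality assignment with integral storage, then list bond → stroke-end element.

b3 stroke→Sf1  (Sf1: flow source, stroke at near end)
b1 stroke→J3  (J3: bond 3 brought flow, rest push out)
b2 stroke→J2  (C1: C, integral causality)
b0 stroke→J1  (0-jn J2 has e-setter on 2)
b4 stroke→I1  (J1: last free bond brings flow in)

β0 |J1
β1 |J3
β2 |J2
β3 |Sf1
β4 |I1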